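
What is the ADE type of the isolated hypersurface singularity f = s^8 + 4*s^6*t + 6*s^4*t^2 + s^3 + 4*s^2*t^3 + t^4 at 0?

E6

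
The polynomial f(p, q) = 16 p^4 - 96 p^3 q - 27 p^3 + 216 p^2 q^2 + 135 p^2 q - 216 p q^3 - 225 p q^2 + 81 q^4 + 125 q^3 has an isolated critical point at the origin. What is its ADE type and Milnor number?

Type E_6, Milnor number mu = 6.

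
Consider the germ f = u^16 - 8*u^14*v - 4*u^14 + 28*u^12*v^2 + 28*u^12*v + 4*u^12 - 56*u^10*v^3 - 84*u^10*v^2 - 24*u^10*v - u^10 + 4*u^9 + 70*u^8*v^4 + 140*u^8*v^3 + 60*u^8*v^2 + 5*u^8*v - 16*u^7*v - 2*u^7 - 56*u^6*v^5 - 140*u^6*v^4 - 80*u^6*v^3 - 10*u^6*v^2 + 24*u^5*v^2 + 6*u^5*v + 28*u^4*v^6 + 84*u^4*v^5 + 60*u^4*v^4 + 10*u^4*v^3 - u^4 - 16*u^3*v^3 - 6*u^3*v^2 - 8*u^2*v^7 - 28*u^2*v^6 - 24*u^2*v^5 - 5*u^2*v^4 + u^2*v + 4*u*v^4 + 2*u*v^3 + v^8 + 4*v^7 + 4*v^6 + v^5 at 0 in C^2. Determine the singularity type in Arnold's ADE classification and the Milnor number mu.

The Hessian of f at 0 has rank 0. Corank 2; j^3 = u^2*v has shape L^2 M (L != M), so D-series; mu = 9 gives D_9.

Type D9, Milnor number mu = 9.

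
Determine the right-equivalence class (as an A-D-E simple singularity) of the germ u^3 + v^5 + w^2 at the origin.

The Hessian of f at 0 is [[0, 0, 0], [0, 0, 0], [0, 0, 2]] with rank 1, so corank 2. A Groebner basis of the Jacobian ideal J(f) in C{u,v,w} is {v^4, u^2, w}; counting standard monomials gives mu = 8. Corank 2; j^3 = u^3 is a perfect cube, so E-series; the 5-jet and mu = 8 give E_8.

E_8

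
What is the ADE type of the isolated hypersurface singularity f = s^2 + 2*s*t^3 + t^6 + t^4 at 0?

A3

The Hessian of f at 0 has rank 1. Corank 1: A-series; mu = 3 gives A_3.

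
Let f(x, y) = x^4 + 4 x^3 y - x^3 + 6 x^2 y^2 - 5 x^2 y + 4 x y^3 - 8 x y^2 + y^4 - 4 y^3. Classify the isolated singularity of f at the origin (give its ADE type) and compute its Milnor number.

Type D_{5}, Milnor number mu = 5.

The Hessian of f at 0 has rank 0. Corank 2; j^3 = -(x + y)*(x + 2*y)^2 has shape L^2 M (L != M), so D-series; mu = 5 gives D_5.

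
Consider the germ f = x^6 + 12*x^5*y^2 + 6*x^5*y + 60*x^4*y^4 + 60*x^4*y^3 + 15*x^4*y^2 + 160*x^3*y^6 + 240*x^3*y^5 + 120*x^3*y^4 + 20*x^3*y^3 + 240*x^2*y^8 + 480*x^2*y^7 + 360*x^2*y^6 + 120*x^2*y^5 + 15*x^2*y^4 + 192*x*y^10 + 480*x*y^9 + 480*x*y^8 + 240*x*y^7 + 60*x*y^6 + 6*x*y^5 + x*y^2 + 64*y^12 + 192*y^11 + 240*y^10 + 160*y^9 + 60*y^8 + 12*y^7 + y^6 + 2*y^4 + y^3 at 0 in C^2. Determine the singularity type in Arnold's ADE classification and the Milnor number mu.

Type D_{7}, Milnor number mu = 7.

The Hessian of f at 0 has rank 0. Corank 2; j^3 = y^2*(x + y) has shape L^2 M (L != M), so D-series; mu = 7 gives D_7.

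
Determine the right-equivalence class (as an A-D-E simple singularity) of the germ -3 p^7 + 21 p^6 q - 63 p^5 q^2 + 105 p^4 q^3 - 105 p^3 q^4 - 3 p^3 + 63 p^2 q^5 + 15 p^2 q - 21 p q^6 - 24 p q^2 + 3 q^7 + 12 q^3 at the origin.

D_8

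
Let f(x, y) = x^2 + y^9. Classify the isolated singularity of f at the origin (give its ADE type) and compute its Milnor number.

Type A_{8}, Milnor number mu = 8.

The Hessian of f at 0 has rank 1. Corank 1: A-series; mu = 8 gives A_8.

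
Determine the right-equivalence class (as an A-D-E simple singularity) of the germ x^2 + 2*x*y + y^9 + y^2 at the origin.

A_{8}

The Hessian of f at 0 has rank 1. Corank 1: A-series; mu = 8 gives A_8.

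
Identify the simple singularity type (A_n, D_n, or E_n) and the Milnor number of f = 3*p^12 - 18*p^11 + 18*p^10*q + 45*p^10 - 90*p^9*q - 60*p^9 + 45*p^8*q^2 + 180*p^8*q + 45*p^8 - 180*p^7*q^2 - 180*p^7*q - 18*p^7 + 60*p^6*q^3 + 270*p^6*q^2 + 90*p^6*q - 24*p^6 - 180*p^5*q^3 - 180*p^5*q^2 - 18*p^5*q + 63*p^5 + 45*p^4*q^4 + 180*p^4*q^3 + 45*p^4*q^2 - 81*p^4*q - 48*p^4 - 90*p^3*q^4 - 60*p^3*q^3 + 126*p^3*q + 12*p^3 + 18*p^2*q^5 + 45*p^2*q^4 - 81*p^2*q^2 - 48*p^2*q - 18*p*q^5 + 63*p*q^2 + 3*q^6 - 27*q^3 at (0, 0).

Type D_7, Milnor number mu = 7.

The Hessian of f at 0 is [[0, 0], [0, 0]] with rank 0, so corank 2. A Groebner basis of the Jacobian ideal J(f) in C{p,q} is {233536*p^2/1589463 - 980416*p*q/1589463 + q^4 + 34976*q^3/58869 + 315056*q^2/529821, p^3 - 4350*p^2/6541 + 6501*p*q/6541 + 27*q^3/6541 + 36*q^2/6541, p^2*q + 32*p^2/19623 - 13202*p*q/19623 + 27*q^3/6541 + 6577*q^2/6541, 5864*p^2/58869 + p*q^2 - 35072*p*q/58869 - 6513*q^3/13082 + 13138*q^2/19623}; counting standard monomials gives mu = 7. Corank 2; j^3 = 3*(p - q)*(2*p - 3*q)^2 has shape L^2 M (L != M), so D-series; mu = 7 gives D_7.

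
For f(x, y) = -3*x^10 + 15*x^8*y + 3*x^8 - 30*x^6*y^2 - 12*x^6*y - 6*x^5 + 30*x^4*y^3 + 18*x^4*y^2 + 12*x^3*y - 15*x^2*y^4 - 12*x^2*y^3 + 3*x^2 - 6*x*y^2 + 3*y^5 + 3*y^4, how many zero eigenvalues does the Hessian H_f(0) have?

Hessian at 0 has rank 1.

1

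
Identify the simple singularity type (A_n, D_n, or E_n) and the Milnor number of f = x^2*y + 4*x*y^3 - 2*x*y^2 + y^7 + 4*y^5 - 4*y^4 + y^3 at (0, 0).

Type D8, Milnor number mu = 8.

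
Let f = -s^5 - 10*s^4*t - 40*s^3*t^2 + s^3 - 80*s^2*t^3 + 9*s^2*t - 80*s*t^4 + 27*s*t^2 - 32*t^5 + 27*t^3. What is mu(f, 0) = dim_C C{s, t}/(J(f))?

8

The Hessian of f at 0 has rank 0. Corank 2; j^3 = (s + 3*t)^3 is a perfect cube, so E-series; the 5-jet and mu = 8 give E_8.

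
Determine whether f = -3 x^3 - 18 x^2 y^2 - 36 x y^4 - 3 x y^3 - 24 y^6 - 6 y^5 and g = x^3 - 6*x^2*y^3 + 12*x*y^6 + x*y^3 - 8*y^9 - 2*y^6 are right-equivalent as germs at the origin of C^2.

Yes.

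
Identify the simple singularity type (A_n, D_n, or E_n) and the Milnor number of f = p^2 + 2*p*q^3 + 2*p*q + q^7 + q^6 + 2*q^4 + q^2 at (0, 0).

Type A6, Milnor number mu = 6.

The Hessian of f at 0 has rank 1. Corank 1: A-series; mu = 6 gives A_6.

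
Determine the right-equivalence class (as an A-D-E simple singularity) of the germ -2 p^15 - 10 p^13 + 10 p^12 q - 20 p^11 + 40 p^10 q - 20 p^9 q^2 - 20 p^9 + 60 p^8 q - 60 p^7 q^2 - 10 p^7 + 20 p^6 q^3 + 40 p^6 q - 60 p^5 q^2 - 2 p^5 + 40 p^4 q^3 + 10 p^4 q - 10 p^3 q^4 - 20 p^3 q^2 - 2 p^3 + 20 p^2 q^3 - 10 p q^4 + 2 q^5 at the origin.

The Hessian of f at 0 has rank 0. Corank 2; j^3 = -2*p^3 is a perfect cube, so E-series; the 5-jet and mu = 8 give E_8.

E_8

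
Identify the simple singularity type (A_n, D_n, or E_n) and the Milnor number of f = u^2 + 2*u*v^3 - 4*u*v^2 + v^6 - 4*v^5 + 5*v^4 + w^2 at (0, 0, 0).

Type A3, Milnor number mu = 3.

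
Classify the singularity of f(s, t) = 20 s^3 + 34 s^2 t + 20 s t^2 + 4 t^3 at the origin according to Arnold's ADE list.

D_{4}

The Hessian of f at 0 is [[0, 0], [0, 0]] with rank 0, so corank 2. A Groebner basis of the Jacobian ideal J(f) in C{s,t} is {t^3, s^2 - 2*t^2/11, s*t + 5*t^2/11}; counting standard monomials gives mu = 4. Corank 2; j^3 = 2*(2*s + t)*(5*s^2 + 6*s*t + 2*t^2) splits into three distinct lines over C (the quadratic factor has nonzero discriminant), so D_4.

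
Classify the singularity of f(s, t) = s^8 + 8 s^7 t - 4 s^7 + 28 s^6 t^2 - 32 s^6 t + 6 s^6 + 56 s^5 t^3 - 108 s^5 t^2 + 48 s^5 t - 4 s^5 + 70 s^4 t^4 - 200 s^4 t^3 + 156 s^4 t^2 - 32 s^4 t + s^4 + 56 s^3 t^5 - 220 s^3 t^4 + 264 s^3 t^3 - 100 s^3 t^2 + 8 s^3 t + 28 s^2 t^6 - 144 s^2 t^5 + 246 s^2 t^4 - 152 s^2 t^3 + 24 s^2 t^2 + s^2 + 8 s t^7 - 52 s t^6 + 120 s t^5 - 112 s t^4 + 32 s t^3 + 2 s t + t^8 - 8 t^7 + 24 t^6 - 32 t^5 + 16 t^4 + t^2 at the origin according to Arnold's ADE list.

The Hessian of f at 0 is [[2, 2], [2, 2]] with rank 1, so corank 1. A Groebner basis of the Jacobian ideal J(f) in C{s,t} is {t^3, s + t}; counting standard monomials gives mu = 3. Corank 1: A-series; mu = 3 gives A_3.

A3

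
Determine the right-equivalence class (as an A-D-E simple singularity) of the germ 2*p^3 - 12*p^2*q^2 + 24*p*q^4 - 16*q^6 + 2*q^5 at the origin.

E_{8}

The Hessian of f at 0 is [[0, 0], [0, 0]] with rank 0, so corank 2. A Groebner basis of the Jacobian ideal J(f) in C{p,q} is {q^4, p^3, -p^2/4 + p*q^2}; counting standard monomials gives mu = 8. Corank 2; j^3 = 2*p^3 is a perfect cube, so E-series; the 5-jet and mu = 8 give E_8.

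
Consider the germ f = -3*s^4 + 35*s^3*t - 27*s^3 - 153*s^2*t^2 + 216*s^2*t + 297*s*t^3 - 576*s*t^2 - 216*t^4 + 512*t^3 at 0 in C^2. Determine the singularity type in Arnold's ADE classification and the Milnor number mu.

The Hessian of f at 0 is [[0, 0], [0, 0]] with rank 0, so corank 2. A Groebner basis of the Jacobian ideal J(f) in C{s,t} is {19683*s^2 - 104976*s*t + t^4 - 27*t^3 + 139968*t^2, s^3 + 3672*s^2 - 19584*s*t - 24*t^3 + 26112*t^2, s^2*t + 891*s^2 - 4752*s*t - 25*t^3/3 + 6336*t^2, 162*s^2 + s*t^2 - 864*s*t - 26*t^3/9 + 1152*t^2}; counting standard monomials gives mu = 7. Corank 2; j^3 = -(3*s - 8*t)^3 is a perfect cube, so E-series; the 4-jet and mu = 7 give E_7.

Type E7, Milnor number mu = 7.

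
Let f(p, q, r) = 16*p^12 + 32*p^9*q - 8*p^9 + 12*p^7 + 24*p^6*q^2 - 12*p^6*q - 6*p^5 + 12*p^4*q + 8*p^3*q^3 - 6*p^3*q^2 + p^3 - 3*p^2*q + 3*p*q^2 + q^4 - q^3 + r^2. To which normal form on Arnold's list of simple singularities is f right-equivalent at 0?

The Hessian of f at 0 has rank 1. Corank 2; j^3 = (p - q)^3 is a perfect cube, so E-series; the 4-jet and mu = 6 give E_6.

E_{6}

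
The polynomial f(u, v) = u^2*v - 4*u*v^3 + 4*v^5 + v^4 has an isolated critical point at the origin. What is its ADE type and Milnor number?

The Hessian of f at 0 has rank 0. Corank 2; j^3 = u^2*v has shape L^2 M (L != M), so D-series; mu = 5 gives D_5.

Type D_5, Milnor number mu = 5.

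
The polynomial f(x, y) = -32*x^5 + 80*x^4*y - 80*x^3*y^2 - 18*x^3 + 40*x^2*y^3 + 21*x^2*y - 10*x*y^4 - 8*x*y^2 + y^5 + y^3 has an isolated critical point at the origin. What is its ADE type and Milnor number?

Type D_6, Milnor number mu = 6.

The Hessian of f at 0 has rank 0. Corank 2; j^3 = -(2*x - y)*(3*x - y)^2 has shape L^2 M (L != M), so D-series; mu = 6 gives D_6.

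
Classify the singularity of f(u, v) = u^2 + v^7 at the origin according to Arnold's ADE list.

The Hessian of f at 0 is [[2, 0], [0, 0]] with rank 1, so corank 1. A Groebner basis of the Jacobian ideal J(f) in C{u,v} is {v^6, u}; counting standard monomials gives mu = 6. Corank 1: A-series; mu = 6 gives A_6.

A_6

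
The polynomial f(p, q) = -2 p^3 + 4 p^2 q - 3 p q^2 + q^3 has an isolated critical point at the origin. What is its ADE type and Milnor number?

Type D_4, Milnor number mu = 4.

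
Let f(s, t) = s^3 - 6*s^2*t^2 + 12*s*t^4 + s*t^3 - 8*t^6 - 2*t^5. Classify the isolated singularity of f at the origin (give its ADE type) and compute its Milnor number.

Type E7, Milnor number mu = 7.

The Hessian of f at 0 is [[0, 0], [0, 0]] with rank 0, so corank 2. A Groebner basis of the Jacobian ideal J(f) in C{s,t} is {-s^2/4 + t^4 - t^3/12, s^3, s^2*t + s^2/12 + t^3/36, -s^2/2 + s*t^2 - t^3/6}; counting standard monomials gives mu = 7. Corank 2; j^3 = s^3 is a perfect cube, so E-series; the 4-jet and mu = 7 give E_7.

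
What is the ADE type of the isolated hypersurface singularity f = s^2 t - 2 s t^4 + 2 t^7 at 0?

D_8

The Hessian of f at 0 is [[0, 0], [0, 0]] with rank 0, so corank 2. A Groebner basis of the Jacobian ideal J(f) in C{s,t} is {s^2/6 + s*t^3, -s*t + t^4, s^3, s^2*t}; counting standard monomials gives mu = 8. Corank 2; j^3 = s^2*t has shape L^2 M (L != M), so D-series; mu = 8 gives D_8.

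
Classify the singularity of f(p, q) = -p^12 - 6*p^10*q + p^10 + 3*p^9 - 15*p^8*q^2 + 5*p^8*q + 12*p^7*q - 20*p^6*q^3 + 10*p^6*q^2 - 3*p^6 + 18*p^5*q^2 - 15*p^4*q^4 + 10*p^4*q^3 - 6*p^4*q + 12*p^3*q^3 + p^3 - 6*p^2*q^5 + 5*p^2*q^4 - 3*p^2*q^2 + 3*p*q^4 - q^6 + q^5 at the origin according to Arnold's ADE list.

The Hessian of f at 0 is [[0, 0], [0, 0]] with rank 0, so corank 2. A Groebner basis of the Jacobian ideal J(f) in C{p,q} is {q^4, p^3, -p^2/2 + p*q^2}; counting standard monomials gives mu = 8. Corank 2; j^3 = p^3 is a perfect cube, so E-series; the 5-jet and mu = 8 give E_8.

E_{8}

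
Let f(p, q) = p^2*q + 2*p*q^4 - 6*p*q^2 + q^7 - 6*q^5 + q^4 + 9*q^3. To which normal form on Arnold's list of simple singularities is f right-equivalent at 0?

D5

The Hessian of f at 0 has rank 0. Corank 2; j^3 = q*(p - 3*q)^2 has shape L^2 M (L != M), so D-series; mu = 5 gives D_5.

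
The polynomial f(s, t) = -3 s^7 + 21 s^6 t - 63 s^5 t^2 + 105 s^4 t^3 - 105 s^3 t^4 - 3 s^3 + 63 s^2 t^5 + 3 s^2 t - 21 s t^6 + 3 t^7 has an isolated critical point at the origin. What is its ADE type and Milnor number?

The Hessian of f at 0 has rank 0. Corank 2; j^3 = -3*s^2*(s - t) has shape L^2 M (L != M), so D-series; mu = 8 gives D_8.

Type D_{8}, Milnor number mu = 8.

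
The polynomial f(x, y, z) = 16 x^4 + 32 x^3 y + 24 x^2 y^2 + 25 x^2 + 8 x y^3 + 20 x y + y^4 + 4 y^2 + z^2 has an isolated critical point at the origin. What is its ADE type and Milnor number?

The Hessian of f at 0 has rank 2. Corank 1: A-series; mu = 3 gives A_3.

Type A_{3}, Milnor number mu = 3.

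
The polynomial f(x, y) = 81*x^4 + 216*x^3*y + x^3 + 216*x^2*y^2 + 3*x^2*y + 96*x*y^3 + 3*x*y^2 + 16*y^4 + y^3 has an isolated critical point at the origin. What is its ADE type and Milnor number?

Type E6, Milnor number mu = 6.

The Hessian of f at 0 has rank 0. Corank 2; j^3 = (x + y)^3 is a perfect cube, so E-series; the 4-jet and mu = 6 give E_6.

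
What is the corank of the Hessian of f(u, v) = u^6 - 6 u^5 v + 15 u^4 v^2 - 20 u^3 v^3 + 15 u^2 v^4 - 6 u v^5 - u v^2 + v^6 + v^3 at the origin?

2

Hessian at 0 has rank 0.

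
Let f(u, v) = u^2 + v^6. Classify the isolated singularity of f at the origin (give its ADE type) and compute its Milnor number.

The Hessian of f at 0 has rank 1. Corank 1: A-series; mu = 5 gives A_5.

Type A_{5}, Milnor number mu = 5.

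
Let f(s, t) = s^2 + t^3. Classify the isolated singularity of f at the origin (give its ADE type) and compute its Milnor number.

Type A2, Milnor number mu = 2.

The Hessian of f at 0 is [[2, 0], [0, 0]] with rank 1, so corank 1. A Groebner basis of the Jacobian ideal J(f) in C{s,t} is {t^2, s}; counting standard monomials gives mu = 2. Corank 1: A-series; mu = 2 gives A_2.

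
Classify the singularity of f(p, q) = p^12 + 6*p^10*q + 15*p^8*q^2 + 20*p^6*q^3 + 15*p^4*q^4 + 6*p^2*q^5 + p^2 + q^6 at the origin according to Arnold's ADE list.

A_{5}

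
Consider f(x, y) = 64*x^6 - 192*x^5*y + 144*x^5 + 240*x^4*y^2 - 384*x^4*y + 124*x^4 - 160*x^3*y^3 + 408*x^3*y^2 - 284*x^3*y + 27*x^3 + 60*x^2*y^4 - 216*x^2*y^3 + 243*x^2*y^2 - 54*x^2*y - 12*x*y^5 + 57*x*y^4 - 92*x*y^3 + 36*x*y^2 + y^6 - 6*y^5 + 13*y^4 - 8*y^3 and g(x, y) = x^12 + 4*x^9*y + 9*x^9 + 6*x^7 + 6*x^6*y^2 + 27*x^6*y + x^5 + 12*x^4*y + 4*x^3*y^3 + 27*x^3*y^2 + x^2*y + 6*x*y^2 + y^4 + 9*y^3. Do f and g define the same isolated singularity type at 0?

No.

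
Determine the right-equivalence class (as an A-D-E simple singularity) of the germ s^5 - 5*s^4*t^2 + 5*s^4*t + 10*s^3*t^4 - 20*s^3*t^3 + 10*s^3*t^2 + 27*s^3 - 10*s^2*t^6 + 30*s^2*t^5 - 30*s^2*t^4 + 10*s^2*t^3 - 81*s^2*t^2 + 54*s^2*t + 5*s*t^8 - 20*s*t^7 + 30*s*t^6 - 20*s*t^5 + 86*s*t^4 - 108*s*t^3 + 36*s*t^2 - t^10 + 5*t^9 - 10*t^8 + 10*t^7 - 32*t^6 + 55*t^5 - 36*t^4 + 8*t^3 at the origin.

The Hessian of f at 0 is [[0, 0], [0, 0]] with rank 0, so corank 2. A Groebner basis of the Jacobian ideal J(f) in C{s,t} is {-3*s^2/4 + s*t^3 + 3*s*t^2/2 - s*t + t^3 - t^2/3, s^2 - 2*s*t^2 + 4*s*t/3 + t^4 - 4*t^3/3 + 4*t^2/9, s^3 + s^2/3 - 2*s*t^2 + 4*s*t/9 - 28*t^3/27 + 4*t^2/27, s^2*t - s^2/6 + 5*s*t^2/3 - 2*s*t/9 + 2*t^3/3 - 2*t^2/27}; counting standard monomials gives mu = 8. Corank 2; j^3 = (3*s + 2*t)^3 is a perfect cube, so E-series; the 5-jet and mu = 8 give E_8.

E_{8}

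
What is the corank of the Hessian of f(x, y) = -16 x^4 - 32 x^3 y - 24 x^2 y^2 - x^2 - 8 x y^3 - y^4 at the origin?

Hessian at 0 has rank 1.

1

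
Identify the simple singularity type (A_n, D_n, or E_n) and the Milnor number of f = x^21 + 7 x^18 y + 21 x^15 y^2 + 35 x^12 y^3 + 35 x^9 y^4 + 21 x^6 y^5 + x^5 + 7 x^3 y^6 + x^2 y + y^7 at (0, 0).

Type D_{8}, Milnor number mu = 8.

The Hessian of f at 0 is [[0, 0], [0, 0]] with rank 0, so corank 2. A Groebner basis of the Jacobian ideal J(f) in C{x,y} is {x^2/7 + y^6, x^3, x*y}; counting standard monomials gives mu = 8. Corank 2; j^3 = x^2*y has shape L^2 M (L != M), so D-series; mu = 8 gives D_8.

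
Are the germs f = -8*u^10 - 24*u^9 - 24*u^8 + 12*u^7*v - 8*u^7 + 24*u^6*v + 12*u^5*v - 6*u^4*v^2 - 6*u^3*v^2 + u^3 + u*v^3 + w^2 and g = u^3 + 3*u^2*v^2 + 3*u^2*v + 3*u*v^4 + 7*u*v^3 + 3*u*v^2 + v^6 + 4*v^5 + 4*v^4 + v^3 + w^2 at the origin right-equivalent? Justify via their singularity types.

Yes.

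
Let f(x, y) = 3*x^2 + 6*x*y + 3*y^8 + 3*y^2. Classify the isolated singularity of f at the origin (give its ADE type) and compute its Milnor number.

The Hessian of f at 0 is [[6, 6], [6, 6]] with rank 1, so corank 1. A Groebner basis of the Jacobian ideal J(f) in C{x,y} is {y^7, x + y}; counting standard monomials gives mu = 7. Corank 1: A-series; mu = 7 gives A_7.

Type A_{7}, Milnor number mu = 7.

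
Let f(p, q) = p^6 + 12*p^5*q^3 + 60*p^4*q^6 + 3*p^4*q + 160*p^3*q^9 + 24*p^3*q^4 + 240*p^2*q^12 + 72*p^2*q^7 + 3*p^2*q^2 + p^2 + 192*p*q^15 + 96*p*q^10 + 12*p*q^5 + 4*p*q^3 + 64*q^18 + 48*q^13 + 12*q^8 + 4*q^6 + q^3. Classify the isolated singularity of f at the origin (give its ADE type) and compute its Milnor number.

Type A_{2}, Milnor number mu = 2.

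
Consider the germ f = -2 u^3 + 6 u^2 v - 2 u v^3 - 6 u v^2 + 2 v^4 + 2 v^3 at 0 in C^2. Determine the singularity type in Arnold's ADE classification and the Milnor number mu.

Type E7, Milnor number mu = 7.

The Hessian of f at 0 has rank 0. Corank 2; j^3 = -2*(u - v)^3 is a perfect cube, so E-series; the 4-jet and mu = 7 give E_7.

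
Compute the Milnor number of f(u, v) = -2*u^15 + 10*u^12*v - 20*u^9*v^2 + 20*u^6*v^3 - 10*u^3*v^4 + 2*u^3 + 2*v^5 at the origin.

8

The Hessian of f at 0 is [[0, 0], [0, 0]] with rank 0, so corank 2. A Groebner basis of the Jacobian ideal J(f) in C{u,v} is {v^4, u^2}; counting standard monomials gives mu = 8. Corank 2; j^3 = 2*u^3 is a perfect cube, so E-series; the 5-jet and mu = 8 give E_8.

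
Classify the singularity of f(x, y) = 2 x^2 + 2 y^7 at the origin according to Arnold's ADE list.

A_{6}

The Hessian of f at 0 is [[4, 0], [0, 0]] with rank 1, so corank 1. A Groebner basis of the Jacobian ideal J(f) in C{x,y} is {y^6, x}; counting standard monomials gives mu = 6. Corank 1: A-series; mu = 6 gives A_6.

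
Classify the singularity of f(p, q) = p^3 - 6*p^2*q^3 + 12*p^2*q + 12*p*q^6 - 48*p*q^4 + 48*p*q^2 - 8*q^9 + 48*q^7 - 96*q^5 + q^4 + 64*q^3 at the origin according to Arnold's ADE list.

E_6

The Hessian of f at 0 has rank 0. Corank 2; j^3 = (p + 4*q)^3 is a perfect cube, so E-series; the 4-jet and mu = 6 give E_6.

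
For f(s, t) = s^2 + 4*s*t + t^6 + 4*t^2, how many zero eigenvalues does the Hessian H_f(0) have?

The Hessian at 0 is [[2, 4], [4, 8]] of rank 1; hence corank 1.

1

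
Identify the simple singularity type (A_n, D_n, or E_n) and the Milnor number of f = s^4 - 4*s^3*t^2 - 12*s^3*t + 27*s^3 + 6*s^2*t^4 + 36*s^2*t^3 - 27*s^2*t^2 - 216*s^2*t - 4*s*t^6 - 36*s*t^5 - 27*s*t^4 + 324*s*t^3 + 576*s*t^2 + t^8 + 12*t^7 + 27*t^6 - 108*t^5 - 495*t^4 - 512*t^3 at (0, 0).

Type E_{6}, Milnor number mu = 6.

The Hessian of f at 0 has rank 0. Corank 2; j^3 = (3*s - 8*t)^3 is a perfect cube, so E-series; the 4-jet and mu = 6 give E_6.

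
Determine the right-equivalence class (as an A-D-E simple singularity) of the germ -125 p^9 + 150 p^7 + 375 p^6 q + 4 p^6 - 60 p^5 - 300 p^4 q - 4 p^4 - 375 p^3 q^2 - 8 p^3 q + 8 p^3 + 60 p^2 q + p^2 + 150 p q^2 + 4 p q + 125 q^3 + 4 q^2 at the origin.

A_{2}

The Hessian of f at 0 has rank 1. Corank 1: A-series; mu = 2 gives A_2.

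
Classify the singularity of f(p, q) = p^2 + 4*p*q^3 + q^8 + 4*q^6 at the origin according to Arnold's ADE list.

A_7

The Hessian of f at 0 has rank 1. Corank 1: A-series; mu = 7 gives A_7.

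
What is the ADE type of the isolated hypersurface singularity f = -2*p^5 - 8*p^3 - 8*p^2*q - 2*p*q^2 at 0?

D6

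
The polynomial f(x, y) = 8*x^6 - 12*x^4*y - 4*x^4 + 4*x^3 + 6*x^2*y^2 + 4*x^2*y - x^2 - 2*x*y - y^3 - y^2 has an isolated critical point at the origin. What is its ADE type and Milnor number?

Type A2, Milnor number mu = 2.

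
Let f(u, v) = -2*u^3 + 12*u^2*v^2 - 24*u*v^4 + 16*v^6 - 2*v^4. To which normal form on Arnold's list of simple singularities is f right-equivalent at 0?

The Hessian of f at 0 has rank 0. Corank 2; j^3 = -2*u^3 is a perfect cube, so E-series; the 4-jet and mu = 6 give E_6.

E_6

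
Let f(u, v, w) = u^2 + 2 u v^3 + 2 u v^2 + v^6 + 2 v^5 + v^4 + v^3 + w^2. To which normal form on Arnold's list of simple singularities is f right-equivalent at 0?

The Hessian of f at 0 has rank 2. Corank 1: A-series; mu = 2 gives A_2.

A_2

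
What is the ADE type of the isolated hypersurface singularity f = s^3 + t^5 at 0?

The Hessian of f at 0 is [[0, 0], [0, 0]] with rank 0, so corank 2. A Groebner basis of the Jacobian ideal J(f) in C{s,t} is {t^4, s^2}; counting standard monomials gives mu = 8. Corank 2; j^3 = s^3 is a perfect cube, so E-series; the 5-jet and mu = 8 give E_8.

E_8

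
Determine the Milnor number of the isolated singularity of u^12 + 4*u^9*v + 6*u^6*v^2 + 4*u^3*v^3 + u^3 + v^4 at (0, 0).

The Hessian of f at 0 has rank 0. Corank 2; j^3 = u^3 is a perfect cube, so E-series; the 4-jet and mu = 6 give E_6.

6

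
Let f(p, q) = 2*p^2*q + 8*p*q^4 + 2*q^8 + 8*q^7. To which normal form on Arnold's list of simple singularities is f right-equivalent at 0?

D_{9}

The Hessian of f at 0 is [[0, 0], [0, 0]] with rank 0, so corank 2. A Groebner basis of the Jacobian ideal J(f) in C{p,q} is {p^2*q^2, p^2*q + p^2/2 + p*q^3, p*q/2 + q^4, p^3}; counting standard monomials gives mu = 9. Corank 2; j^3 = 2*p^2*q has shape L^2 M (L != M), so D-series; mu = 9 gives D_9.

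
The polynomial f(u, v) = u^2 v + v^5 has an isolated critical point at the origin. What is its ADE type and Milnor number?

Type D_6, Milnor number mu = 6.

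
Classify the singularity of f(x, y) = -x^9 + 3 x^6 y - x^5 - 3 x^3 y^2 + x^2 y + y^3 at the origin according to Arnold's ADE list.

D_4

The Hessian of f at 0 has rank 0. Corank 2; j^3 = y*(x^2 + y^2) splits into three distinct lines over C (the quadratic factor has nonzero discriminant), so D_4.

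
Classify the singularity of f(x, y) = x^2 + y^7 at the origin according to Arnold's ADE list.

A_6

The Hessian of f at 0 is [[2, 0], [0, 0]] with rank 1, so corank 1. A Groebner basis of the Jacobian ideal J(f) in C{x,y} is {y^6, x}; counting standard monomials gives mu = 6. Corank 1: A-series; mu = 6 gives A_6.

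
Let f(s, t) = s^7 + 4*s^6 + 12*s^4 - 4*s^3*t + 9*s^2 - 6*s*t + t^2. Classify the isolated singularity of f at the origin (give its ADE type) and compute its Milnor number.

Type A6, Milnor number mu = 6.

The Hessian of f at 0 is [[18, -6], [-6, 2]] with rank 1, so corank 1. A Groebner basis of the Jacobian ideal J(f) in C{s,t} is {81*s*t/2 + t^4 - 27*t^2/2, s*t^2 + 9*s/2 - 2*t^3/9 - 3*t/2, s^2 - 2*s*t/3 + t^2/9}; counting standard monomials gives mu = 6. Corank 1: A-series; mu = 6 gives A_6.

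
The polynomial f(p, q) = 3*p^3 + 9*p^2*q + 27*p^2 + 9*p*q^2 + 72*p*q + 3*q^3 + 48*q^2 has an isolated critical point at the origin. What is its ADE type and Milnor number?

The Hessian of f at 0 has rank 1. Corank 1: A-series; mu = 2 gives A_2.

Type A2, Milnor number mu = 2.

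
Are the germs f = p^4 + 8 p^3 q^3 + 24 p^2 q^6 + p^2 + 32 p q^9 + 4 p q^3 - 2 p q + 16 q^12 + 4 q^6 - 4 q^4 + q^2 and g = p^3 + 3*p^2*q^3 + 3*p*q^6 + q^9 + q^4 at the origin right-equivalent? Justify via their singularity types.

No.

The Hessian of f at 0 is [[2, -2], [-2, 2]] with rank 1, so corank 1. A Groebner basis of the Jacobian ideal J(f) in C{p,q} is {q^3, p - q}; counting standard monomials gives mu = 3. Corank 1: A-series; mu = 3 gives A_3. The Hessian of g at 0 is [[0, 0], [0, 0]] with rank 0, so corank 2. A Groebner basis of the Jacobian ideal J(g) in C{p,q} is {q^3, p^2}; counting standard monomials gives mu = 6. Corank 2; j^3 = p^3 is a perfect cube, so E-series; the 4-jet and mu = 6 give E_6. f is A_3 but g is E_6, hence not right-equivalent.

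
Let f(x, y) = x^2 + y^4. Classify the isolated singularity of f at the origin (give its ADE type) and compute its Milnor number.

The Hessian of f at 0 has rank 1. Corank 1: A-series; mu = 3 gives A_3.

Type A3, Milnor number mu = 3.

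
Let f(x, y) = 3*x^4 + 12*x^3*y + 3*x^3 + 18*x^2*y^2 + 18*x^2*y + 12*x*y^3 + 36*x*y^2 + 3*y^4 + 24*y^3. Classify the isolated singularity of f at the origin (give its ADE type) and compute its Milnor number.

Type E6, Milnor number mu = 6.

The Hessian of f at 0 has rank 0. Corank 2; j^3 = 3*(x + 2*y)^3 is a perfect cube, so E-series; the 4-jet and mu = 6 give E_6.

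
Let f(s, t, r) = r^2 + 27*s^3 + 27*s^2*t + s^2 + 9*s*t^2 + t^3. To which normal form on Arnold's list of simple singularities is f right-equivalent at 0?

The Hessian of f at 0 is [[2, 0, 0], [0, 0, 0], [0, 0, 2]] with rank 2, so corank 1. A Groebner basis of the Jacobian ideal J(f) in C{s,t,r} is {t^2, s, r}; counting standard monomials gives mu = 2. Corank 1: A-series; mu = 2 gives A_2.

A_2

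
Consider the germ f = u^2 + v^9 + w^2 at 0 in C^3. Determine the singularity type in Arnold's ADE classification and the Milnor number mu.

Type A8, Milnor number mu = 8.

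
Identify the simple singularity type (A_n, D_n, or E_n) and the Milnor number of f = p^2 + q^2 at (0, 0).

The Hessian of f at 0 has rank 2. Corank 0: nondegenerate Morse point, so A_1.

Type A_1, Milnor number mu = 1.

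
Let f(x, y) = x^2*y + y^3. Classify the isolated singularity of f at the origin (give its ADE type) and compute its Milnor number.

Type D4, Milnor number mu = 4.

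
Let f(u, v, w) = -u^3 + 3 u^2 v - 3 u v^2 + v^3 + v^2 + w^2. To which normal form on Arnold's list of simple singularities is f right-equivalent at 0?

A2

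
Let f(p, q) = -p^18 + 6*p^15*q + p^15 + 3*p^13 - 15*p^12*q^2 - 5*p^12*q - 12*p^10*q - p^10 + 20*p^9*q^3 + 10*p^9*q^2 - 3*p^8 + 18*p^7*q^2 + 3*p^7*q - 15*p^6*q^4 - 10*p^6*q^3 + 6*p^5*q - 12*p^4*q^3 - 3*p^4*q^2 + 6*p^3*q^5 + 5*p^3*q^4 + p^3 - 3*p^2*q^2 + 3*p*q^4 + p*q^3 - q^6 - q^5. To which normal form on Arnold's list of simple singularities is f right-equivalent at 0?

The Hessian of f at 0 has rank 0. Corank 2; j^3 = p^3 is a perfect cube, so E-series; the 4-jet and mu = 7 give E_7.

E_7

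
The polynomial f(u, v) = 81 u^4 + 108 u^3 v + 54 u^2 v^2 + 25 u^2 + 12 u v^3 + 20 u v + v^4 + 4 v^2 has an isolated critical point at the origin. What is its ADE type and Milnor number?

The Hessian of f at 0 is [[50, 20], [20, 8]] with rank 1, so corank 1. A Groebner basis of the Jacobian ideal J(f) in C{u,v} is {v^3, u + 2*v/5}; counting standard monomials gives mu = 3. Corank 1: A-series; mu = 3 gives A_3.

Type A3, Milnor number mu = 3.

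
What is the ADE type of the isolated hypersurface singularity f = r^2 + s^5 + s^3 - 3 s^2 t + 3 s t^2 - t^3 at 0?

E_8

The Hessian of f at 0 is [[0, 0, 0], [0, 0, 0], [0, 0, 2]] with rank 1, so corank 2. A Groebner basis of the Jacobian ideal J(f) in C{s,t,r} is {t^5, s*t^3 - 3*t^4/4, s^2 - 2*s*t + t^2, r}; counting standard monomials gives mu = 8. Corank 2; j^3 = (s - t)^3 is a perfect cube, so E-series; the 5-jet and mu = 8 give E_8.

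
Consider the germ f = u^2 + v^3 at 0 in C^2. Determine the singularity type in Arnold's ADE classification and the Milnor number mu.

Type A2, Milnor number mu = 2.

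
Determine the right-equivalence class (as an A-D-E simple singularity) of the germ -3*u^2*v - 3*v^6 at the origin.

The Hessian of f at 0 is [[0, 0], [0, 0]] with rank 0, so corank 2. A Groebner basis of the Jacobian ideal J(f) in C{u,v} is {u^2/6 + v^5, u^3, u*v}; counting standard monomials gives mu = 7. Corank 2; j^3 = -3*u^2*v has shape L^2 M (L != M), so D-series; mu = 7 gives D_7.

D7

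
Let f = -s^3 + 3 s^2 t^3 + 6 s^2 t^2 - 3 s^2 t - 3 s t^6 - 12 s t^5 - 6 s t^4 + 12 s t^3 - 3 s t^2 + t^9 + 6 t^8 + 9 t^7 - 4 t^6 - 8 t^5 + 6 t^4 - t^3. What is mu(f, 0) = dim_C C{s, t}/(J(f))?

8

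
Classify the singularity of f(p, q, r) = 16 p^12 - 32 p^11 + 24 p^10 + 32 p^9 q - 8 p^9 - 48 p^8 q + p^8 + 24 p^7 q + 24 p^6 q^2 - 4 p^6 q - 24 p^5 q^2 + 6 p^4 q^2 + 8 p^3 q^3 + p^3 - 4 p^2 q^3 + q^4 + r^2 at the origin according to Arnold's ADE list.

The Hessian of f at 0 is [[0, 0, 0], [0, 0, 0], [0, 0, 2]] with rank 1, so corank 2. A Groebner basis of the Jacobian ideal J(f) in C{p,q,r} is {q^3, p^2, r}; counting standard monomials gives mu = 6. Corank 2; j^3 = p^3 is a perfect cube, so E-series; the 4-jet and mu = 6 give E_6.

E6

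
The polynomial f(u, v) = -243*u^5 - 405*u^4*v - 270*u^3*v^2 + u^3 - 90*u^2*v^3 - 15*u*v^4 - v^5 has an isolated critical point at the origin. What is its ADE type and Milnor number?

The Hessian of f at 0 is [[0, 0], [0, 0]] with rank 0, so corank 2. A Groebner basis of the Jacobian ideal J(f) in C{u,v} is {v^5, u*v^3 + v^4/12, u^2}; counting standard monomials gives mu = 8. Corank 2; j^3 = u^3 is a perfect cube, so E-series; the 5-jet and mu = 8 give E_8.

Type E_{8}, Milnor number mu = 8.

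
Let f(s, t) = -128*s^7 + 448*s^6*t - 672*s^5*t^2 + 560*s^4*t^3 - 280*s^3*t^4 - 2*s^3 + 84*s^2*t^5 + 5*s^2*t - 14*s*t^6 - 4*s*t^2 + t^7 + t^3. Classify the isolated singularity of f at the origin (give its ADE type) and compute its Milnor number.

Type D8, Milnor number mu = 8.

The Hessian of f at 0 has rank 0. Corank 2; j^3 = -(s - t)^2*(2*s - t) has shape L^2 M (L != M), so D-series; mu = 8 gives D_8.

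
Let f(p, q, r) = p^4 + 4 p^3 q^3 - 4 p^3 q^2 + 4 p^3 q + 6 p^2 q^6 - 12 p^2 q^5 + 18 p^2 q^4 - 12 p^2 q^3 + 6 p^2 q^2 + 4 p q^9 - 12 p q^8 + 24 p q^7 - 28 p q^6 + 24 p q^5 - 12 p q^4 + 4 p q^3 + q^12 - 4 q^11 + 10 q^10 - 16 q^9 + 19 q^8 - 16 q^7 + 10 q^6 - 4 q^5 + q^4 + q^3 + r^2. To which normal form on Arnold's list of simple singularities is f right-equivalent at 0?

The Hessian of f at 0 has rank 1. Corank 2; j^3 = q^3 is a perfect cube, so E-series; the 4-jet and mu = 6 give E_6.

E_6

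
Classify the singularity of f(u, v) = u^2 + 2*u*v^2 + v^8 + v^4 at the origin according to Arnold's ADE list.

A7

The Hessian of f at 0 has rank 1. Corank 1: A-series; mu = 7 gives A_7.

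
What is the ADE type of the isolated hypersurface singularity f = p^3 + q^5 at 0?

E_8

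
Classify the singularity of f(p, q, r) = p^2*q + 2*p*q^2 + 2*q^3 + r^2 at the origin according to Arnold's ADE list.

D4

The Hessian of f at 0 has rank 1. Corank 2; j^3 = q*(p^2 + 2*p*q + 2*q^2) splits into three distinct lines over C (the quadratic factor has nonzero discriminant), so D_4.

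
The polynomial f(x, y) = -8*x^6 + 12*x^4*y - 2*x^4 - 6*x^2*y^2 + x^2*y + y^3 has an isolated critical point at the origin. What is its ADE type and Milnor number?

Type D_4, Milnor number mu = 4.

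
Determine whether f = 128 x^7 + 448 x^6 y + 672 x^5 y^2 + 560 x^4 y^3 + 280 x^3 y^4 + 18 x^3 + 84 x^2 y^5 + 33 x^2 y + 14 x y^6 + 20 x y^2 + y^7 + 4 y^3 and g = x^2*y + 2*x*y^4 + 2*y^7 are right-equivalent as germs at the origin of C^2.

The Hessian of f at 0 is [[0, 0], [0, 0]] with rank 0, so corank 2. A Groebner basis of the Jacobian ideal J(f) in C{x,y} is {2187*x*y/14 + y^6 + 729*y^2/7, x*y^2 + 2*y^3/3, x^2 + 7*x*y/6 + y^2/3}; counting standard monomials gives mu = 8. Corank 2; j^3 = (2*x + y)*(3*x + 2*y)^2 has shape L^2 M (L != M), so D-series; mu = 8 gives D_8. The Hessian of g at 0 is [[0, 0], [0, 0]] with rank 0, so corank 2. A Groebner basis of the Jacobian ideal J(g) in C{x,y} is {-x^2/6 + x*y^3, x*y + y^4, x^3, x^2*y}; counting standard monomials gives mu = 8. Corank 2; j^3 = x^2*y has shape L^2 M (L != M), so D-series; mu = 8 gives D_8. Both have type D_8, hence right-equivalent.

Yes.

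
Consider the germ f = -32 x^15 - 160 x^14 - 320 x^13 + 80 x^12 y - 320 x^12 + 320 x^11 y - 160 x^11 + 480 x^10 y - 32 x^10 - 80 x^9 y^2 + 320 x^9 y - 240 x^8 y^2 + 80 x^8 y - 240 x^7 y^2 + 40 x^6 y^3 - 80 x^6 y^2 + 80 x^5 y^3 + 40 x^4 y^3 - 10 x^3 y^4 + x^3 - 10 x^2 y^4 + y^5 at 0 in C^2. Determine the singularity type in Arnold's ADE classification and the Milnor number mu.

Type E8, Milnor number mu = 8.

The Hessian of f at 0 is [[0, 0], [0, 0]] with rank 0, so corank 2. A Groebner basis of the Jacobian ideal J(f) in C{x,y} is {y^4, x^2}; counting standard monomials gives mu = 8. Corank 2; j^3 = x^3 is a perfect cube, so E-series; the 5-jet and mu = 8 give E_8.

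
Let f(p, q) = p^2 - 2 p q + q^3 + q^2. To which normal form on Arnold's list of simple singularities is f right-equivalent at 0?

A2

The Hessian of f at 0 has rank 1. Corank 1: A-series; mu = 2 gives A_2.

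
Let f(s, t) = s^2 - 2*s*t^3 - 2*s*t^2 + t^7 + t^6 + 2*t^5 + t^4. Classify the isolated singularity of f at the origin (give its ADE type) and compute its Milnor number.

The Hessian of f at 0 is [[2, 0], [0, 0]] with rank 1, so corank 1. A Groebner basis of the Jacobian ideal J(f) in C{s,t} is {s^3, s^2*t - s^2/2 + s*t/2 - s/2 + t^2/2, -s^2/2 + s*t^2 - s*t/2 + s/2 - t^2/2, -s + t^3 + t^2}; counting standard monomials gives mu = 6. Corank 1: A-series; mu = 6 gives A_6.

Type A_6, Milnor number mu = 6.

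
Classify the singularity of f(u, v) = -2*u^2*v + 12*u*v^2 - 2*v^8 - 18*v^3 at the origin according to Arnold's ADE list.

D9

The Hessian of f at 0 has rank 0. Corank 2; j^3 = -2*v*(u - 3*v)^2 has shape L^2 M (L != M), so D-series; mu = 9 gives D_9.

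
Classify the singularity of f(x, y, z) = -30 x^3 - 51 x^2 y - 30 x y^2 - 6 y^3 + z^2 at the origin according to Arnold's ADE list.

The Hessian of f at 0 is [[0, 0, 0], [0, 0, 0], [0, 0, 2]] with rank 1, so corank 2. A Groebner basis of the Jacobian ideal J(f) in C{x,y,z} is {y^3, x^2 - 2*y^2/11, x*y + 5*y^2/11, z}; counting standard monomials gives mu = 4. Corank 2; j^3 = -3*(2*x + y)*(5*x^2 + 6*x*y + 2*y^2) splits into three distinct lines over C (the quadratic factor has nonzero discriminant), so D_4.

D_{4}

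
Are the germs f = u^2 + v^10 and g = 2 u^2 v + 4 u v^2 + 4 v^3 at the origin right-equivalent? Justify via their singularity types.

No.

The Hessian of f at 0 has rank 1. Corank 1: A-series; mu = 9 gives A_9. The Hessian of g at 0 has rank 0. Corank 2; j^3 = 2*v*(u^2 + 2*u*v + 2*v^2) splits into three distinct lines over C (the quadratic factor has nonzero discriminant), so D_4. f is A_9 but g is D_4, hence not right-equivalent.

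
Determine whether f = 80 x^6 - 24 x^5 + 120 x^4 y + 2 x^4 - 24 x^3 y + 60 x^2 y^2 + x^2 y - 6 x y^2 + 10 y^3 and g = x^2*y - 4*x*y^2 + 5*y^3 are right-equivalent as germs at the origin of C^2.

Yes.

The Hessian of f at 0 is [[0, 0], [0, 0]] with rank 0, so corank 2. A Groebner basis of the Jacobian ideal J(f) in C{x,y} is {y^3, x^2 - 6*y^2, x*y - 3*y^2}; counting standard monomials gives mu = 4. Corank 2; j^3 = y*(x^2 - 6*x*y + 10*y^2) splits into three distinct lines over C (the quadratic factor has nonzero discriminant), so D_4. The Hessian of g at 0 is [[0, 0], [0, 0]] with rank 0, so corank 2. A Groebner basis of the Jacobian ideal J(g) in C{x,y} is {y^3, x^2 - y^2, x*y - 2*y^2}; counting standard monomials gives mu = 4. Corank 2; j^3 = y*(x^2 - 4*x*y + 5*y^2) splits into three distinct lines over C (the quadratic factor has nonzero discriminant), so D_4. Both have type D_4, hence right-equivalent.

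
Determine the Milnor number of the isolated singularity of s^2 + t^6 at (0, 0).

5

The Hessian of f at 0 has rank 1. Corank 1: A-series; mu = 5 gives A_5.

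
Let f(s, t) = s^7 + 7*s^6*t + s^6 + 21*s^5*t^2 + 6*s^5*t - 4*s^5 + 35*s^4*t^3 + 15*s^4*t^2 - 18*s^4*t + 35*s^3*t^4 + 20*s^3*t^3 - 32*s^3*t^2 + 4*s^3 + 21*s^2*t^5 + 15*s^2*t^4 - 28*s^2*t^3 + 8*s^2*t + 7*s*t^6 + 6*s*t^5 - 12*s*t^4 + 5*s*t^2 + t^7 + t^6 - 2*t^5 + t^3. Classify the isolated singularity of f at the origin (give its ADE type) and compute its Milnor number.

Type D7, Milnor number mu = 7.

The Hessian of f at 0 has rank 0. Corank 2; j^3 = (s + t)*(2*s + t)^2 has shape L^2 M (L != M), so D-series; mu = 7 gives D_7.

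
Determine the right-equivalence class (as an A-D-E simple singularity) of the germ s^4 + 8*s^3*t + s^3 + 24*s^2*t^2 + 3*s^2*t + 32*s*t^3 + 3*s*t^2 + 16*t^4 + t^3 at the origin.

E_6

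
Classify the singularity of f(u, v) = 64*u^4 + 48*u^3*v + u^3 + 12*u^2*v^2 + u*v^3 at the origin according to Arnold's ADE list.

The Hessian of f at 0 has rank 0. Corank 2; j^3 = u^3 is a perfect cube, so E-series; the 4-jet and mu = 7 give E_7.

E7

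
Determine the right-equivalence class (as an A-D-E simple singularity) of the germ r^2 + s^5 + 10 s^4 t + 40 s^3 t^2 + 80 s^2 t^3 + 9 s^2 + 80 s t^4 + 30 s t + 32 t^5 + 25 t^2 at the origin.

The Hessian of f at 0 has rank 2. Corank 1: A-series; mu = 4 gives A_4.

A_{4}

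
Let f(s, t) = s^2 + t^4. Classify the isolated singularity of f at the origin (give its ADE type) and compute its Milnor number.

Type A_3, Milnor number mu = 3.

The Hessian of f at 0 has rank 1. Corank 1: A-series; mu = 3 gives A_3.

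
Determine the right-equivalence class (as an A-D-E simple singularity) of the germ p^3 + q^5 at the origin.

E_8

The Hessian of f at 0 has rank 0. Corank 2; j^3 = p^3 is a perfect cube, so E-series; the 5-jet and mu = 8 give E_8.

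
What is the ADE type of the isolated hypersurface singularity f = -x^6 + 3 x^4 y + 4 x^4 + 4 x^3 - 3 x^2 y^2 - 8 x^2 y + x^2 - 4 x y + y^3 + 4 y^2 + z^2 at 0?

The Hessian of f at 0 has rank 2. Corank 1: A-series; mu = 2 gives A_2.

A2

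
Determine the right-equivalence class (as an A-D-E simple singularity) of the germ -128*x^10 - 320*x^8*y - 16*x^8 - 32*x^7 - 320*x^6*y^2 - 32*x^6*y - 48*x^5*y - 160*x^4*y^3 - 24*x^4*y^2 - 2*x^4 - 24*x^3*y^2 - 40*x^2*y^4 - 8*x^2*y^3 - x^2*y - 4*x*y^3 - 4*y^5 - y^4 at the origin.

D_{5}

The Hessian of f at 0 has rank 0. Corank 2; j^3 = -x^2*y has shape L^2 M (L != M), so D-series; mu = 5 gives D_5.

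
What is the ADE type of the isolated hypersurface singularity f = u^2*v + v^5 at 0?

D_6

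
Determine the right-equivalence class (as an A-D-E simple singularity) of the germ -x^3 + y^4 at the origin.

E_6

The Hessian of f at 0 is [[0, 0], [0, 0]] with rank 0, so corank 2. A Groebner basis of the Jacobian ideal J(f) in C{x,y} is {y^3, x^2}; counting standard monomials gives mu = 6. Corank 2; j^3 = -x^3 is a perfect cube, so E-series; the 4-jet and mu = 6 give E_6.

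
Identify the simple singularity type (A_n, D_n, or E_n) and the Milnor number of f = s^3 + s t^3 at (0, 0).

The Hessian of f at 0 has rank 0. Corank 2; j^3 = s^3 is a perfect cube, so E-series; the 4-jet and mu = 7 give E_7.

Type E_{7}, Milnor number mu = 7.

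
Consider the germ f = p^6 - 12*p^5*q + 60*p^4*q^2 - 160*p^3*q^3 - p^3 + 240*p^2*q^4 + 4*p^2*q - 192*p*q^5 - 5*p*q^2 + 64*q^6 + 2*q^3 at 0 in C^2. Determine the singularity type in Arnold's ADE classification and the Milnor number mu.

Type D7, Milnor number mu = 7.

The Hessian of f at 0 has rank 0. Corank 2; j^3 = -(p - 2*q)*(p - q)^2 has shape L^2 M (L != M), so D-series; mu = 7 gives D_7.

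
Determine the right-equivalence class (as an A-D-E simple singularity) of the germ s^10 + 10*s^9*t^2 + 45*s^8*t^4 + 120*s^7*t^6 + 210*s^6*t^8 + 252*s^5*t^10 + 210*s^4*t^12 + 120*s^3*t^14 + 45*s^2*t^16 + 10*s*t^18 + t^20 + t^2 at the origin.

A_9

The Hessian of f at 0 has rank 1. Corank 1: A-series; mu = 9 gives A_9.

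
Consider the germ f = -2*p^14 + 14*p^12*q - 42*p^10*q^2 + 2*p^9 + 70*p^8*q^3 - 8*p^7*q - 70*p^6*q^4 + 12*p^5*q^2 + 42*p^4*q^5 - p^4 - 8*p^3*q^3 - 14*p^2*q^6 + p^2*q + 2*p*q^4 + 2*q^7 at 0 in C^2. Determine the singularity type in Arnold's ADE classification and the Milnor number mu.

Type D8, Milnor number mu = 8.

The Hessian of f at 0 has rank 0. Corank 2; j^3 = p^2*q has shape L^2 M (L != M), so D-series; mu = 8 gives D_8.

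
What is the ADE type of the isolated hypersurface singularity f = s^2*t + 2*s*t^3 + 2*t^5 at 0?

D6

The Hessian of f at 0 has rank 0. Corank 2; j^3 = s^2*t has shape L^2 M (L != M), so D-series; mu = 6 gives D_6.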